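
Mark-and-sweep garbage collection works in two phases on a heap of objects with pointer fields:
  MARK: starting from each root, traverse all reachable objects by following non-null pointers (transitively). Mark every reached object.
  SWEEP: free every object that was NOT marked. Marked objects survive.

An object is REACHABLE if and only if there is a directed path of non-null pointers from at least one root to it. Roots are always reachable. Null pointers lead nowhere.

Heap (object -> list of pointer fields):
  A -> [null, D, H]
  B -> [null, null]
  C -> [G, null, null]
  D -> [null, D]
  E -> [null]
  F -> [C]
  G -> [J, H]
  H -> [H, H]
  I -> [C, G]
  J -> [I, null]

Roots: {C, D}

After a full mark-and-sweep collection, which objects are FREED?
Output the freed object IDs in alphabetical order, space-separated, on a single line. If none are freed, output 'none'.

Answer: A B E F

Derivation:
Roots: C D
Mark C: refs=G null null, marked=C
Mark D: refs=null D, marked=C D
Mark G: refs=J H, marked=C D G
Mark J: refs=I null, marked=C D G J
Mark H: refs=H H, marked=C D G H J
Mark I: refs=C G, marked=C D G H I J
Unmarked (collected): A B E F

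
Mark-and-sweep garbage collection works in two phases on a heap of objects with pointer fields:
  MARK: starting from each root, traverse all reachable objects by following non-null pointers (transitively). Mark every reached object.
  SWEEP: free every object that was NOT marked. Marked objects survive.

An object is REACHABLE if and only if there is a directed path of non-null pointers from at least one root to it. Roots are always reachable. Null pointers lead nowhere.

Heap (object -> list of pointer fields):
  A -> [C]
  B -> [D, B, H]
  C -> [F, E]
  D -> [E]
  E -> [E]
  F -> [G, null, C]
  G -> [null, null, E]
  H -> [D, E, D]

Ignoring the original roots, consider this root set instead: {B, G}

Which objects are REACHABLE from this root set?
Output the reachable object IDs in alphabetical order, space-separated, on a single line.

Roots: B G
Mark B: refs=D B H, marked=B
Mark G: refs=null null E, marked=B G
Mark D: refs=E, marked=B D G
Mark H: refs=D E D, marked=B D G H
Mark E: refs=E, marked=B D E G H
Unmarked (collected): A C F

Answer: B D E G H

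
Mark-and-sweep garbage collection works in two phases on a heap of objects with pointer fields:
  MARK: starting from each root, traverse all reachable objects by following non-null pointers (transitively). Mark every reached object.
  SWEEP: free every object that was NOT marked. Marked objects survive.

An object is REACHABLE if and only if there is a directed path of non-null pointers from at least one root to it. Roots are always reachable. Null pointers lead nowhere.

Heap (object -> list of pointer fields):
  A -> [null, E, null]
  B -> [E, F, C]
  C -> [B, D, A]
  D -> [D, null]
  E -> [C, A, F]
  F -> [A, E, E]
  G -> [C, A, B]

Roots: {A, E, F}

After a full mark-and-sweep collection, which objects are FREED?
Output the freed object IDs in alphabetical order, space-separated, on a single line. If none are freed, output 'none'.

Roots: A E F
Mark A: refs=null E null, marked=A
Mark E: refs=C A F, marked=A E
Mark F: refs=A E E, marked=A E F
Mark C: refs=B D A, marked=A C E F
Mark B: refs=E F C, marked=A B C E F
Mark D: refs=D null, marked=A B C D E F
Unmarked (collected): G

Answer: G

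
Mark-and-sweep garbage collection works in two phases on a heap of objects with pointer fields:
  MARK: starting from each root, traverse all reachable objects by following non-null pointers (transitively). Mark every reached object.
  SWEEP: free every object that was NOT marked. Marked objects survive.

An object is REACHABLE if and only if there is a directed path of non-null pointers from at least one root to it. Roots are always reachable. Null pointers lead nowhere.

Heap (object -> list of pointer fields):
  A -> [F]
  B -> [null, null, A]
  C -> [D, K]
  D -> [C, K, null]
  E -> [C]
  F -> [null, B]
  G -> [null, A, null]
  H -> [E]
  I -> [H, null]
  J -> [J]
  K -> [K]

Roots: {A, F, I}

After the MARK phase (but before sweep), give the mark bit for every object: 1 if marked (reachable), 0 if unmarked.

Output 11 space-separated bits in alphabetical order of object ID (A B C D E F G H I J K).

Roots: A F I
Mark A: refs=F, marked=A
Mark F: refs=null B, marked=A F
Mark I: refs=H null, marked=A F I
Mark B: refs=null null A, marked=A B F I
Mark H: refs=E, marked=A B F H I
Mark E: refs=C, marked=A B E F H I
Mark C: refs=D K, marked=A B C E F H I
Mark D: refs=C K null, marked=A B C D E F H I
Mark K: refs=K, marked=A B C D E F H I K
Unmarked (collected): G J

Answer: 1 1 1 1 1 1 0 1 1 0 1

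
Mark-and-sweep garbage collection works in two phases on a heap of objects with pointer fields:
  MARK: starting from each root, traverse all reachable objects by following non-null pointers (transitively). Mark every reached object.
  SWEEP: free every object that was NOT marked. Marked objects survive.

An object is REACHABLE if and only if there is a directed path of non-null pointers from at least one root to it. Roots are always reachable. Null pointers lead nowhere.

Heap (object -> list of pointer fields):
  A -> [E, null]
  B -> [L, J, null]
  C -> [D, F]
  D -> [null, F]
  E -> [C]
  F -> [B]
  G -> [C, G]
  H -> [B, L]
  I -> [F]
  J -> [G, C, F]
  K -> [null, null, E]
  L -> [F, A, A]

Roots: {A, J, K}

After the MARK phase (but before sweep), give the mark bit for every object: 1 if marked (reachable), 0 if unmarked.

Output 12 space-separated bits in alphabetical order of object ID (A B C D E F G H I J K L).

Roots: A J K
Mark A: refs=E null, marked=A
Mark J: refs=G C F, marked=A J
Mark K: refs=null null E, marked=A J K
Mark E: refs=C, marked=A E J K
Mark G: refs=C G, marked=A E G J K
Mark C: refs=D F, marked=A C E G J K
Mark F: refs=B, marked=A C E F G J K
Mark D: refs=null F, marked=A C D E F G J K
Mark B: refs=L J null, marked=A B C D E F G J K
Mark L: refs=F A A, marked=A B C D E F G J K L
Unmarked (collected): H I

Answer: 1 1 1 1 1 1 1 0 0 1 1 1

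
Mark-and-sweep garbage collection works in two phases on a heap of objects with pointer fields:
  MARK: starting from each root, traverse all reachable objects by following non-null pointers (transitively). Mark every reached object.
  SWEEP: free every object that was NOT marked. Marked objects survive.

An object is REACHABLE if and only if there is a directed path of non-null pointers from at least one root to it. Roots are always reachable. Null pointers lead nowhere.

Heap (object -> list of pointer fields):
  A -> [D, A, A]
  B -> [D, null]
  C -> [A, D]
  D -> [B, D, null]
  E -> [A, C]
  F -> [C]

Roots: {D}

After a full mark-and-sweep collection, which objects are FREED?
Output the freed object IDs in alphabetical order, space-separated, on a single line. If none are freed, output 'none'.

Roots: D
Mark D: refs=B D null, marked=D
Mark B: refs=D null, marked=B D
Unmarked (collected): A C E F

Answer: A C E F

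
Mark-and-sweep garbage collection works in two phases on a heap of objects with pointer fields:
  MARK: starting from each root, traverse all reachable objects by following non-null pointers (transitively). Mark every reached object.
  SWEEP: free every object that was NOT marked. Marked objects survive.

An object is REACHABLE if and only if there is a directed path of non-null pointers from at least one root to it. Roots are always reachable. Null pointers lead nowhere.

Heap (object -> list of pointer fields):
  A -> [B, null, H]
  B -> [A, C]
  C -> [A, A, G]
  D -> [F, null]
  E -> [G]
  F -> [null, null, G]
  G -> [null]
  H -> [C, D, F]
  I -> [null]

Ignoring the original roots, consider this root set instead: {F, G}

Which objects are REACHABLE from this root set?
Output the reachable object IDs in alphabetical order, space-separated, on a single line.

Roots: F G
Mark F: refs=null null G, marked=F
Mark G: refs=null, marked=F G
Unmarked (collected): A B C D E H I

Answer: F G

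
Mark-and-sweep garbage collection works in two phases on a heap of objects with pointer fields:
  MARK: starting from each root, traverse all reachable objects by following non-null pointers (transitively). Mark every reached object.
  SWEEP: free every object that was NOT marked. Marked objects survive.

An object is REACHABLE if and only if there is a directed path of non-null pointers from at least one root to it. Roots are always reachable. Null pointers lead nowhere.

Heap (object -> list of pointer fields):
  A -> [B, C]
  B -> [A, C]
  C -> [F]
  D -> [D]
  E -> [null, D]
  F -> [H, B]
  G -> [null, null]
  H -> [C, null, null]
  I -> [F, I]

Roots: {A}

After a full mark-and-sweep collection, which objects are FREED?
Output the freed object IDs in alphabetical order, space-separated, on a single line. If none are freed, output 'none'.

Roots: A
Mark A: refs=B C, marked=A
Mark B: refs=A C, marked=A B
Mark C: refs=F, marked=A B C
Mark F: refs=H B, marked=A B C F
Mark H: refs=C null null, marked=A B C F H
Unmarked (collected): D E G I

Answer: D E G I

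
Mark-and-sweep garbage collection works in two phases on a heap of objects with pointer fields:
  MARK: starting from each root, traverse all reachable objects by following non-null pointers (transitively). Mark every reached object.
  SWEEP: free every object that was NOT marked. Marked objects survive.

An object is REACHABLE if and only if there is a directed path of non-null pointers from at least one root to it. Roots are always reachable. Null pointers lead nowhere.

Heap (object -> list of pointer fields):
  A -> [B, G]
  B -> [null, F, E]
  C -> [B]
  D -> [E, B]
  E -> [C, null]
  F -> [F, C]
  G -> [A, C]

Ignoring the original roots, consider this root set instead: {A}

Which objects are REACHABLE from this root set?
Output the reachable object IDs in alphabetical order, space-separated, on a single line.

Roots: A
Mark A: refs=B G, marked=A
Mark B: refs=null F E, marked=A B
Mark G: refs=A C, marked=A B G
Mark F: refs=F C, marked=A B F G
Mark E: refs=C null, marked=A B E F G
Mark C: refs=B, marked=A B C E F G
Unmarked (collected): D

Answer: A B C E F G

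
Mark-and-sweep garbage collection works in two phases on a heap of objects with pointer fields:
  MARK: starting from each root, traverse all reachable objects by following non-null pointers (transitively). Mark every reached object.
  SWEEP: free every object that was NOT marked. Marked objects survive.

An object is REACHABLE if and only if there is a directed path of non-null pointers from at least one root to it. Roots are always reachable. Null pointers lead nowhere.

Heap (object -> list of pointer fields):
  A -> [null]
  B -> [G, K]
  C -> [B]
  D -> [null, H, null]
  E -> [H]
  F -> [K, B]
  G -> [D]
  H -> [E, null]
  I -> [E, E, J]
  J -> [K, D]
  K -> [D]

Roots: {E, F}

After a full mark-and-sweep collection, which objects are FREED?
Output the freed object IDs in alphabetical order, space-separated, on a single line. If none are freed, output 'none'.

Roots: E F
Mark E: refs=H, marked=E
Mark F: refs=K B, marked=E F
Mark H: refs=E null, marked=E F H
Mark K: refs=D, marked=E F H K
Mark B: refs=G K, marked=B E F H K
Mark D: refs=null H null, marked=B D E F H K
Mark G: refs=D, marked=B D E F G H K
Unmarked (collected): A C I J

Answer: A C I J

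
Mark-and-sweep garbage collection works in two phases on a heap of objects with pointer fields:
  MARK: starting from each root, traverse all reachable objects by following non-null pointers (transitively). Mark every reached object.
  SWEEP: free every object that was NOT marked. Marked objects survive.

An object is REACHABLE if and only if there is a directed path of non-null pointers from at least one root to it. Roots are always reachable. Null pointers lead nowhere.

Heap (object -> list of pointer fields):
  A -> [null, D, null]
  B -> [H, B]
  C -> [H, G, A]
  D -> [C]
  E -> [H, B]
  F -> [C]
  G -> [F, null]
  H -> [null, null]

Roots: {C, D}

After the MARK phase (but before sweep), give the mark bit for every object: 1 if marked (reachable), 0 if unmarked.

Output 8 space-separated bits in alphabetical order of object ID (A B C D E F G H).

Roots: C D
Mark C: refs=H G A, marked=C
Mark D: refs=C, marked=C D
Mark H: refs=null null, marked=C D H
Mark G: refs=F null, marked=C D G H
Mark A: refs=null D null, marked=A C D G H
Mark F: refs=C, marked=A C D F G H
Unmarked (collected): B E

Answer: 1 0 1 1 0 1 1 1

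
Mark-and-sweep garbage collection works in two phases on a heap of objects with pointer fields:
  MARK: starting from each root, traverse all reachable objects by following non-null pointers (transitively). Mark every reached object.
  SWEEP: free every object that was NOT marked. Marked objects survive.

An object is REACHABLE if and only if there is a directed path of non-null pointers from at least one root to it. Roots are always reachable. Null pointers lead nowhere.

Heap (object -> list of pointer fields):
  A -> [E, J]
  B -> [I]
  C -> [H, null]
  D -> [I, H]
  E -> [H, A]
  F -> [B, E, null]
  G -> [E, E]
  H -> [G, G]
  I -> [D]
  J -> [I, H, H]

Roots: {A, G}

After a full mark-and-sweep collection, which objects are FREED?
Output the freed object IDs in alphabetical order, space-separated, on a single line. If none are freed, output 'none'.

Roots: A G
Mark A: refs=E J, marked=A
Mark G: refs=E E, marked=A G
Mark E: refs=H A, marked=A E G
Mark J: refs=I H H, marked=A E G J
Mark H: refs=G G, marked=A E G H J
Mark I: refs=D, marked=A E G H I J
Mark D: refs=I H, marked=A D E G H I J
Unmarked (collected): B C F

Answer: B C F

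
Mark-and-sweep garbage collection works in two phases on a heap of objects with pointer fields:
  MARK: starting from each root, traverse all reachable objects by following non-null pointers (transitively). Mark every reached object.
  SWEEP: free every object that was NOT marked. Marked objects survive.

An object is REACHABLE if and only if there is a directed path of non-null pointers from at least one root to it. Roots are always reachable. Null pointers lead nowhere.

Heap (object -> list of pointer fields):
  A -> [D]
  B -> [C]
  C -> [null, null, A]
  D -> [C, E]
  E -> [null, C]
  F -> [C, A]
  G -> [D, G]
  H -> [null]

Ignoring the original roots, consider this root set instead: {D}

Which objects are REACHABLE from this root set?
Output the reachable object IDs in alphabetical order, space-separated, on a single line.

Roots: D
Mark D: refs=C E, marked=D
Mark C: refs=null null A, marked=C D
Mark E: refs=null C, marked=C D E
Mark A: refs=D, marked=A C D E
Unmarked (collected): B F G H

Answer: A C D E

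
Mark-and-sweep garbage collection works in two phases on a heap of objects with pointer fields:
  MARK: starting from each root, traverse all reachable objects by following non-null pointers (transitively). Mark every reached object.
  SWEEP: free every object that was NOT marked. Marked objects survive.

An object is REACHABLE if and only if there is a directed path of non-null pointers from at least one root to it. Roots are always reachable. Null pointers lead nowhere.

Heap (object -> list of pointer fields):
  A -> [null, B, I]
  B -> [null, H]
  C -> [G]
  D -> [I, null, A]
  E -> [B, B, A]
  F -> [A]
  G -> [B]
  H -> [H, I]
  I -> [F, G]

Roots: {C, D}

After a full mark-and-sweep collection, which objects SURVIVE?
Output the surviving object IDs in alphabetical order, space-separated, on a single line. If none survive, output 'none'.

Roots: C D
Mark C: refs=G, marked=C
Mark D: refs=I null A, marked=C D
Mark G: refs=B, marked=C D G
Mark I: refs=F G, marked=C D G I
Mark A: refs=null B I, marked=A C D G I
Mark B: refs=null H, marked=A B C D G I
Mark F: refs=A, marked=A B C D F G I
Mark H: refs=H I, marked=A B C D F G H I
Unmarked (collected): E

Answer: A B C D F G H I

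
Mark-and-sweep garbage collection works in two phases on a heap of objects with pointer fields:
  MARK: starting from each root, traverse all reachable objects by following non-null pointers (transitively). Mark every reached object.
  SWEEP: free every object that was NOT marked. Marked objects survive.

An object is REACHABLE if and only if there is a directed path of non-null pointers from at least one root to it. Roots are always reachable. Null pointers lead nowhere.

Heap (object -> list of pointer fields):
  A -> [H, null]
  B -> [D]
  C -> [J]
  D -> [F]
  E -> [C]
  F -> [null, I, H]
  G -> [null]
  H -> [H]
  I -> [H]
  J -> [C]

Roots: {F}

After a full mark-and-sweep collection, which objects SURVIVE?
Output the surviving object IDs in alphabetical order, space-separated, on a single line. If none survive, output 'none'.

Answer: F H I

Derivation:
Roots: F
Mark F: refs=null I H, marked=F
Mark I: refs=H, marked=F I
Mark H: refs=H, marked=F H I
Unmarked (collected): A B C D E G J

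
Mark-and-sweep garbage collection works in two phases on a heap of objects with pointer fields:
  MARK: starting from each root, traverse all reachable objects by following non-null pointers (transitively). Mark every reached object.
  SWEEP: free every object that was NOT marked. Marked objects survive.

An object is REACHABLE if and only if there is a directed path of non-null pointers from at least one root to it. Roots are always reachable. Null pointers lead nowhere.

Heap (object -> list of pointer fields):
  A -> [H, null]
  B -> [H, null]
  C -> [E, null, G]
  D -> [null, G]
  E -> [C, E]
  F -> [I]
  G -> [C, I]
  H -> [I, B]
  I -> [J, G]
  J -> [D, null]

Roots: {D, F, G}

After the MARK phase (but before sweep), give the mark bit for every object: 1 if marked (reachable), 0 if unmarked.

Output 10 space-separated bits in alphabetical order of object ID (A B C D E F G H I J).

Answer: 0 0 1 1 1 1 1 0 1 1

Derivation:
Roots: D F G
Mark D: refs=null G, marked=D
Mark F: refs=I, marked=D F
Mark G: refs=C I, marked=D F G
Mark I: refs=J G, marked=D F G I
Mark C: refs=E null G, marked=C D F G I
Mark J: refs=D null, marked=C D F G I J
Mark E: refs=C E, marked=C D E F G I J
Unmarked (collected): A B H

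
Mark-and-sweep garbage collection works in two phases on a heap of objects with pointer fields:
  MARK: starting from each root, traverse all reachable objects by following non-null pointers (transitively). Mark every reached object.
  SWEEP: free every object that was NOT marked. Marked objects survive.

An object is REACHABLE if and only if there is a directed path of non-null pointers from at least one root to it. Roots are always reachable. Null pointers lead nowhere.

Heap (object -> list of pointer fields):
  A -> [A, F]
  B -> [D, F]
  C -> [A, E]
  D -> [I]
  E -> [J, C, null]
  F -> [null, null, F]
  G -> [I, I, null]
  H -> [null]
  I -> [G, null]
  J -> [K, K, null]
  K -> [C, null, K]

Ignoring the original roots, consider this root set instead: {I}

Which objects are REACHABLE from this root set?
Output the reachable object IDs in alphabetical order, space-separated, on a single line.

Roots: I
Mark I: refs=G null, marked=I
Mark G: refs=I I null, marked=G I
Unmarked (collected): A B C D E F H J K

Answer: G I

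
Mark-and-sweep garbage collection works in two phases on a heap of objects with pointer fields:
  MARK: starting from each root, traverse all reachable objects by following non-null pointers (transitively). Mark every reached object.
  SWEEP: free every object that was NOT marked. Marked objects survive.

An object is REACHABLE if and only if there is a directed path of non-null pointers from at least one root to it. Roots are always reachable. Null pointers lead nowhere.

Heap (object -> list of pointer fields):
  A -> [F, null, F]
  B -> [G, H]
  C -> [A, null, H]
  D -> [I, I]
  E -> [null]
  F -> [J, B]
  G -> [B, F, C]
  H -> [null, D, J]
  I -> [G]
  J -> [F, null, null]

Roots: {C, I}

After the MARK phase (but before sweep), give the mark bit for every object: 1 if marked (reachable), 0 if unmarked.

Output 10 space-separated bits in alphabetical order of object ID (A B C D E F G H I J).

Answer: 1 1 1 1 0 1 1 1 1 1

Derivation:
Roots: C I
Mark C: refs=A null H, marked=C
Mark I: refs=G, marked=C I
Mark A: refs=F null F, marked=A C I
Mark H: refs=null D J, marked=A C H I
Mark G: refs=B F C, marked=A C G H I
Mark F: refs=J B, marked=A C F G H I
Mark D: refs=I I, marked=A C D F G H I
Mark J: refs=F null null, marked=A C D F G H I J
Mark B: refs=G H, marked=A B C D F G H I J
Unmarked (collected): E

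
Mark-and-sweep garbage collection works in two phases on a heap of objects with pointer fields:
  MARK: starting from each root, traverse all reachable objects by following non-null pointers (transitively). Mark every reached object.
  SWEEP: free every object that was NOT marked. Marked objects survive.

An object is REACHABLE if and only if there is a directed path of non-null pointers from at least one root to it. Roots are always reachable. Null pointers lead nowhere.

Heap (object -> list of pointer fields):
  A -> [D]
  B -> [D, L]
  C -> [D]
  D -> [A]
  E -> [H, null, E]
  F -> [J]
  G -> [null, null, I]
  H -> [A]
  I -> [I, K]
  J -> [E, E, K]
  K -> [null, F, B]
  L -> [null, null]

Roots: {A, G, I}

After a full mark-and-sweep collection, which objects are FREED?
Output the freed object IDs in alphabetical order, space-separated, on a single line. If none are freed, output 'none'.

Answer: C

Derivation:
Roots: A G I
Mark A: refs=D, marked=A
Mark G: refs=null null I, marked=A G
Mark I: refs=I K, marked=A G I
Mark D: refs=A, marked=A D G I
Mark K: refs=null F B, marked=A D G I K
Mark F: refs=J, marked=A D F G I K
Mark B: refs=D L, marked=A B D F G I K
Mark J: refs=E E K, marked=A B D F G I J K
Mark L: refs=null null, marked=A B D F G I J K L
Mark E: refs=H null E, marked=A B D E F G I J K L
Mark H: refs=A, marked=A B D E F G H I J K L
Unmarked (collected): C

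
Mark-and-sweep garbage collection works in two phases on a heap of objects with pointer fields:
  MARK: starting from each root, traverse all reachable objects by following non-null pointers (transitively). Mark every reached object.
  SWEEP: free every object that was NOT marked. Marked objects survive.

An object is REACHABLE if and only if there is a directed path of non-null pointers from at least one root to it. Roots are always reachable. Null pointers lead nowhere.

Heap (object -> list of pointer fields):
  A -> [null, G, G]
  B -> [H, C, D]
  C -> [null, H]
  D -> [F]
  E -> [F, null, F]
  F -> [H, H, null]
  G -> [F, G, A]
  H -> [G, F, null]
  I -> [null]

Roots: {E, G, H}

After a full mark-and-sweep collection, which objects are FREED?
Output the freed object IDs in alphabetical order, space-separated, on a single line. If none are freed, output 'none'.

Roots: E G H
Mark E: refs=F null F, marked=E
Mark G: refs=F G A, marked=E G
Mark H: refs=G F null, marked=E G H
Mark F: refs=H H null, marked=E F G H
Mark A: refs=null G G, marked=A E F G H
Unmarked (collected): B C D I

Answer: B C D I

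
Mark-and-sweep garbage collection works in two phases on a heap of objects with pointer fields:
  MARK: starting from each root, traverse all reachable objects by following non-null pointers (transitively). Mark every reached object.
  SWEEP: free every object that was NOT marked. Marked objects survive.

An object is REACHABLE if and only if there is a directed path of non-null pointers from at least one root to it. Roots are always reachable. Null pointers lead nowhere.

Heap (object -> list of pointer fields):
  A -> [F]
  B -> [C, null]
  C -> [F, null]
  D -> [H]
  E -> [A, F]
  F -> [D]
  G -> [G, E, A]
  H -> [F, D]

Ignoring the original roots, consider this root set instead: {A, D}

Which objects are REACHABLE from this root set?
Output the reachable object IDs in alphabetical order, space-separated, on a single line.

Answer: A D F H

Derivation:
Roots: A D
Mark A: refs=F, marked=A
Mark D: refs=H, marked=A D
Mark F: refs=D, marked=A D F
Mark H: refs=F D, marked=A D F H
Unmarked (collected): B C E G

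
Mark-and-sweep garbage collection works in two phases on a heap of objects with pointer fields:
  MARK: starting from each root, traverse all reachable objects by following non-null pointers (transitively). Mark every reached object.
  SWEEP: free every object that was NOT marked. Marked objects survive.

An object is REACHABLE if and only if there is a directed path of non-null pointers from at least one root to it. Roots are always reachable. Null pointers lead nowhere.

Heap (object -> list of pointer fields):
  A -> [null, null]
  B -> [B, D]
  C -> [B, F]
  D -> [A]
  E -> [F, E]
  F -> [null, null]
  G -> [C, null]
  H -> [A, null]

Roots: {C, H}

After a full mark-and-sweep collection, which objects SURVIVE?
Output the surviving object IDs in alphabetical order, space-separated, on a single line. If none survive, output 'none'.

Answer: A B C D F H

Derivation:
Roots: C H
Mark C: refs=B F, marked=C
Mark H: refs=A null, marked=C H
Mark B: refs=B D, marked=B C H
Mark F: refs=null null, marked=B C F H
Mark A: refs=null null, marked=A B C F H
Mark D: refs=A, marked=A B C D F H
Unmarked (collected): E G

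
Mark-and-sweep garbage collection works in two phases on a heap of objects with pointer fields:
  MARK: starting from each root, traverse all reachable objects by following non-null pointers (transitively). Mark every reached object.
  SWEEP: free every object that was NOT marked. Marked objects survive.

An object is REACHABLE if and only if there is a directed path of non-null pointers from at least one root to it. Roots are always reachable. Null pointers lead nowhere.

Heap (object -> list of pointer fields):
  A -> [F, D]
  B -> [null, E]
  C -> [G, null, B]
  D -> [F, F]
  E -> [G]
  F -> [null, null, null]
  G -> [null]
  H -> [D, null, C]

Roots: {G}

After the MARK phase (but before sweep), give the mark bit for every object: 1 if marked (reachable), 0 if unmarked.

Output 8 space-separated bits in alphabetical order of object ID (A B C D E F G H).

Answer: 0 0 0 0 0 0 1 0

Derivation:
Roots: G
Mark G: refs=null, marked=G
Unmarked (collected): A B C D E F H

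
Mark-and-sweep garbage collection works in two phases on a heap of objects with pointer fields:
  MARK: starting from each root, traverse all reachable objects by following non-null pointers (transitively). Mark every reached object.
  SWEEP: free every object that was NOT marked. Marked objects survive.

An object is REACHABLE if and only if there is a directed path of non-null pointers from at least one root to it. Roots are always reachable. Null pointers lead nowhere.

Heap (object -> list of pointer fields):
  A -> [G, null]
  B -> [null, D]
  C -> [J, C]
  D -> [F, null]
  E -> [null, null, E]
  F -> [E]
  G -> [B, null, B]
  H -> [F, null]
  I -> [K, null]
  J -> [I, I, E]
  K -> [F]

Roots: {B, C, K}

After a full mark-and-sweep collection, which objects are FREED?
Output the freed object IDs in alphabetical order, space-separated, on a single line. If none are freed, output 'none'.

Roots: B C K
Mark B: refs=null D, marked=B
Mark C: refs=J C, marked=B C
Mark K: refs=F, marked=B C K
Mark D: refs=F null, marked=B C D K
Mark J: refs=I I E, marked=B C D J K
Mark F: refs=E, marked=B C D F J K
Mark I: refs=K null, marked=B C D F I J K
Mark E: refs=null null E, marked=B C D E F I J K
Unmarked (collected): A G H

Answer: A G H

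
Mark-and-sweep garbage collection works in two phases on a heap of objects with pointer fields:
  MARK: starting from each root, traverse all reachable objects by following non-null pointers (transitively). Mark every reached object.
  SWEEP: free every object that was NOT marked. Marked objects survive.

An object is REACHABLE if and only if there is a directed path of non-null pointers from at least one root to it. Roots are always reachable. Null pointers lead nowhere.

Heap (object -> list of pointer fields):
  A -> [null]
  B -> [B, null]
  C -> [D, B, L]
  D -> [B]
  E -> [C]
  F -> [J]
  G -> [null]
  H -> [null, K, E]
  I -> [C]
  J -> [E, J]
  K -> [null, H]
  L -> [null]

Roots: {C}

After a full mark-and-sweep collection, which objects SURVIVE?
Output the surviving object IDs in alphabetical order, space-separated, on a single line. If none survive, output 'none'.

Roots: C
Mark C: refs=D B L, marked=C
Mark D: refs=B, marked=C D
Mark B: refs=B null, marked=B C D
Mark L: refs=null, marked=B C D L
Unmarked (collected): A E F G H I J K

Answer: B C D L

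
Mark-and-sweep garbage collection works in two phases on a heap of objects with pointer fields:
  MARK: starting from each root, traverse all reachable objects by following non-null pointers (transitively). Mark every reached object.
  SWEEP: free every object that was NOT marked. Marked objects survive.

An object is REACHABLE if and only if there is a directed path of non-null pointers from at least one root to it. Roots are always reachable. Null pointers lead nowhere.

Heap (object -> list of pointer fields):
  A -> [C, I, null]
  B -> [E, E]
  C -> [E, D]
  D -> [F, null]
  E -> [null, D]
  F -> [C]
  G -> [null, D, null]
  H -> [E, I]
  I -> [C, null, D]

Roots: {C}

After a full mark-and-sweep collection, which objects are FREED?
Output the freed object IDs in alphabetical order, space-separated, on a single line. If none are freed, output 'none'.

Answer: A B G H I

Derivation:
Roots: C
Mark C: refs=E D, marked=C
Mark E: refs=null D, marked=C E
Mark D: refs=F null, marked=C D E
Mark F: refs=C, marked=C D E F
Unmarked (collected): A B G H I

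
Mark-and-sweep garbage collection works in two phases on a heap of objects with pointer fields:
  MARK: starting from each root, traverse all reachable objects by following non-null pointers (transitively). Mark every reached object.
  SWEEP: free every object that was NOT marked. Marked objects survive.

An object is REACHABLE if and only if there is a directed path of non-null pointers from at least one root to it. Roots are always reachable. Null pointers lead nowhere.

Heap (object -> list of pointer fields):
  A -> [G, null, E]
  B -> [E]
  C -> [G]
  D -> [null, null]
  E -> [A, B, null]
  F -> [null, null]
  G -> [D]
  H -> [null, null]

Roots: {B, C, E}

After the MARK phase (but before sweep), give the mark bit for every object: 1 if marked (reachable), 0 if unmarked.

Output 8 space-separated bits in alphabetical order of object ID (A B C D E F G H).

Roots: B C E
Mark B: refs=E, marked=B
Mark C: refs=G, marked=B C
Mark E: refs=A B null, marked=B C E
Mark G: refs=D, marked=B C E G
Mark A: refs=G null E, marked=A B C E G
Mark D: refs=null null, marked=A B C D E G
Unmarked (collected): F H

Answer: 1 1 1 1 1 0 1 0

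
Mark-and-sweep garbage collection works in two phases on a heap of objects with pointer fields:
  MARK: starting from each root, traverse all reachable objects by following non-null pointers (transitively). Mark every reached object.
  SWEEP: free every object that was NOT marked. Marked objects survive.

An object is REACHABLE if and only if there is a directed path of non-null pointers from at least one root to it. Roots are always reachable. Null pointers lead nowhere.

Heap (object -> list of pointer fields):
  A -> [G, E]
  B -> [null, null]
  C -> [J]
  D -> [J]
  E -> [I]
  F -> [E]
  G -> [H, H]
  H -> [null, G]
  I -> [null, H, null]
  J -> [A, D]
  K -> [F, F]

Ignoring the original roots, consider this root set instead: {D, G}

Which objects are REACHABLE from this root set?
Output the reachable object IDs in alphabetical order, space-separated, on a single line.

Roots: D G
Mark D: refs=J, marked=D
Mark G: refs=H H, marked=D G
Mark J: refs=A D, marked=D G J
Mark H: refs=null G, marked=D G H J
Mark A: refs=G E, marked=A D G H J
Mark E: refs=I, marked=A D E G H J
Mark I: refs=null H null, marked=A D E G H I J
Unmarked (collected): B C F K

Answer: A D E G H I J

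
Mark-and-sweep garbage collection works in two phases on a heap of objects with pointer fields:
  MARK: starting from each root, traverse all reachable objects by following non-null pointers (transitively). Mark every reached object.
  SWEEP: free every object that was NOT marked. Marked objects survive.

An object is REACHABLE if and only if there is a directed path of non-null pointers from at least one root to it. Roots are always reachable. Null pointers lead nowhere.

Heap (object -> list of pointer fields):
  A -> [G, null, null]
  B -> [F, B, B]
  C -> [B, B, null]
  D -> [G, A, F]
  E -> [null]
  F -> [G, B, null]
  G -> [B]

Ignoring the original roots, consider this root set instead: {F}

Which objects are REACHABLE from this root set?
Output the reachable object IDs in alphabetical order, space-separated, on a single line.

Answer: B F G

Derivation:
Roots: F
Mark F: refs=G B null, marked=F
Mark G: refs=B, marked=F G
Mark B: refs=F B B, marked=B F G
Unmarked (collected): A C D E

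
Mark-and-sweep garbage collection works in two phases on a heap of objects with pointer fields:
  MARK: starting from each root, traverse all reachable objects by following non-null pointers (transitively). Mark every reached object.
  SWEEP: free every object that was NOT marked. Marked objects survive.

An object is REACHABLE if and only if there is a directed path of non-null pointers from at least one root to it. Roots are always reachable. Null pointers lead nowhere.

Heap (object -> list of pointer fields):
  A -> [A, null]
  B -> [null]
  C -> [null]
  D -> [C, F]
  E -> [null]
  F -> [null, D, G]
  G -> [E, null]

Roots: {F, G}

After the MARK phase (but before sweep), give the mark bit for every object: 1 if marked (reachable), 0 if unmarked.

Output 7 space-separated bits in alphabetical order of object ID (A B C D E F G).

Roots: F G
Mark F: refs=null D G, marked=F
Mark G: refs=E null, marked=F G
Mark D: refs=C F, marked=D F G
Mark E: refs=null, marked=D E F G
Mark C: refs=null, marked=C D E F G
Unmarked (collected): A B

Answer: 0 0 1 1 1 1 1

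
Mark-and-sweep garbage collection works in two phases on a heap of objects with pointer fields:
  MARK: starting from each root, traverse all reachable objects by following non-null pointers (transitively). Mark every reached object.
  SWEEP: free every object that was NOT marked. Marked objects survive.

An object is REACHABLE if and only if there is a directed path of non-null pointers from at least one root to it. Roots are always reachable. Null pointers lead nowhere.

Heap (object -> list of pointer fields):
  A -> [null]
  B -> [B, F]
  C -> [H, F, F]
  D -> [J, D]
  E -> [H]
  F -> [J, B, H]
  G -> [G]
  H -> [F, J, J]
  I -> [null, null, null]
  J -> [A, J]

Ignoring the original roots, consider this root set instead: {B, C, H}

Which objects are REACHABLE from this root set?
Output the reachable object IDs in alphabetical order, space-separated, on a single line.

Answer: A B C F H J

Derivation:
Roots: B C H
Mark B: refs=B F, marked=B
Mark C: refs=H F F, marked=B C
Mark H: refs=F J J, marked=B C H
Mark F: refs=J B H, marked=B C F H
Mark J: refs=A J, marked=B C F H J
Mark A: refs=null, marked=A B C F H J
Unmarked (collected): D E G I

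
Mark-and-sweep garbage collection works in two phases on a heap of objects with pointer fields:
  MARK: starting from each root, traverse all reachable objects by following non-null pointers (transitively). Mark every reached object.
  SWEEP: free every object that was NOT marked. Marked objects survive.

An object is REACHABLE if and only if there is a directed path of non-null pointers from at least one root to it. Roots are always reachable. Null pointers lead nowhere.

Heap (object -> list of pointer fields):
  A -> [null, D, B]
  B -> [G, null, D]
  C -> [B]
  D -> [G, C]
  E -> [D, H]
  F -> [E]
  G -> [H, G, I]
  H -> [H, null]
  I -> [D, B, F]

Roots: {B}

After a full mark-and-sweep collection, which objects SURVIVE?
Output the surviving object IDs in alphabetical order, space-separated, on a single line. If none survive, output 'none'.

Answer: B C D E F G H I

Derivation:
Roots: B
Mark B: refs=G null D, marked=B
Mark G: refs=H G I, marked=B G
Mark D: refs=G C, marked=B D G
Mark H: refs=H null, marked=B D G H
Mark I: refs=D B F, marked=B D G H I
Mark C: refs=B, marked=B C D G H I
Mark F: refs=E, marked=B C D F G H I
Mark E: refs=D H, marked=B C D E F G H I
Unmarked (collected): A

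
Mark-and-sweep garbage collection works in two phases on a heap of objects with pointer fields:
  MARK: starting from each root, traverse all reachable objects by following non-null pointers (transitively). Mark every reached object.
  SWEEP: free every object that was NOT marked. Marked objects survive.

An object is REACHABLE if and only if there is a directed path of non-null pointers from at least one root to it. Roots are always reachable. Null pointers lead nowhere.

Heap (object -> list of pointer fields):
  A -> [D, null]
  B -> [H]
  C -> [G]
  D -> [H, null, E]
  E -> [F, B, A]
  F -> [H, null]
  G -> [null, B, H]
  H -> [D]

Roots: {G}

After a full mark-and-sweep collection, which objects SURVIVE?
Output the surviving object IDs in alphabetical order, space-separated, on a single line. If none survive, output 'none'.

Answer: A B D E F G H

Derivation:
Roots: G
Mark G: refs=null B H, marked=G
Mark B: refs=H, marked=B G
Mark H: refs=D, marked=B G H
Mark D: refs=H null E, marked=B D G H
Mark E: refs=F B A, marked=B D E G H
Mark F: refs=H null, marked=B D E F G H
Mark A: refs=D null, marked=A B D E F G H
Unmarked (collected): C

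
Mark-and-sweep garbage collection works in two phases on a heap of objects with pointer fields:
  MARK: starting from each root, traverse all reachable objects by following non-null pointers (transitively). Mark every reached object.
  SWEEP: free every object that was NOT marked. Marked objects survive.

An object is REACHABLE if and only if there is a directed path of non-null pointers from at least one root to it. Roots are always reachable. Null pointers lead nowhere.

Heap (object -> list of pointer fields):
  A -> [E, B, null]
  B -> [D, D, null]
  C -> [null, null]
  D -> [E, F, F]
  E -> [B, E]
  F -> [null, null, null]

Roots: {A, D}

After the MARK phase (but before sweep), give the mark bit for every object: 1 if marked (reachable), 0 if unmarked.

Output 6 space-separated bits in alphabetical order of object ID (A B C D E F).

Answer: 1 1 0 1 1 1

Derivation:
Roots: A D
Mark A: refs=E B null, marked=A
Mark D: refs=E F F, marked=A D
Mark E: refs=B E, marked=A D E
Mark B: refs=D D null, marked=A B D E
Mark F: refs=null null null, marked=A B D E F
Unmarked (collected): C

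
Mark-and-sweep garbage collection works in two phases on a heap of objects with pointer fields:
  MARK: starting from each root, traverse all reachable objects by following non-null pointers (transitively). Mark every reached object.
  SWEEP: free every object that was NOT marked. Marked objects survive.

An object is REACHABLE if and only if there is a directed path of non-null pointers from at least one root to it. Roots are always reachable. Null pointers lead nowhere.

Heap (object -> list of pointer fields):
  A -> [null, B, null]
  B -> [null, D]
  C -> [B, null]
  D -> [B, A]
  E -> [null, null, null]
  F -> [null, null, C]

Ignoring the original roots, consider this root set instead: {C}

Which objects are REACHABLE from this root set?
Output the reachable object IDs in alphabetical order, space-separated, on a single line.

Roots: C
Mark C: refs=B null, marked=C
Mark B: refs=null D, marked=B C
Mark D: refs=B A, marked=B C D
Mark A: refs=null B null, marked=A B C D
Unmarked (collected): E F

Answer: A B C D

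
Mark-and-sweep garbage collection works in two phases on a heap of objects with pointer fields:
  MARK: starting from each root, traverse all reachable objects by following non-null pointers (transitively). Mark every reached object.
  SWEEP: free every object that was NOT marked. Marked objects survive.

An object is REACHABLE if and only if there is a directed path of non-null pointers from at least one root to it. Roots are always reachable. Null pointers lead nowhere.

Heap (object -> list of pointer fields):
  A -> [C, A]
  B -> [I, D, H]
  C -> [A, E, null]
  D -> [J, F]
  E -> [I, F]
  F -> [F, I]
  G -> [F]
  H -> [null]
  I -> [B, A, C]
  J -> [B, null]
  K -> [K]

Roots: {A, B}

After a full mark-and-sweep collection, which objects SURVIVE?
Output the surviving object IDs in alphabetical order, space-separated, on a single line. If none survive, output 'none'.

Roots: A B
Mark A: refs=C A, marked=A
Mark B: refs=I D H, marked=A B
Mark C: refs=A E null, marked=A B C
Mark I: refs=B A C, marked=A B C I
Mark D: refs=J F, marked=A B C D I
Mark H: refs=null, marked=A B C D H I
Mark E: refs=I F, marked=A B C D E H I
Mark J: refs=B null, marked=A B C D E H I J
Mark F: refs=F I, marked=A B C D E F H I J
Unmarked (collected): G K

Answer: A B C D E F H I J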